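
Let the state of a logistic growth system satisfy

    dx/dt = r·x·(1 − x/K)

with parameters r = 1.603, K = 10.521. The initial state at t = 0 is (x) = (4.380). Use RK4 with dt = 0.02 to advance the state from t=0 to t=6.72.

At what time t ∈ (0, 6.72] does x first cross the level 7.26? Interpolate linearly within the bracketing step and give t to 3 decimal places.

t = 0.710

t=0.000: state=(4.380)
step 1 (dt=0.02): k1=(4.098), k2=(4.109), k3=(4.109), k4=(4.119); state += dt/6·(k1+2k2+2k3+k4)
t=0.020: state=(4.462)
t=0.040: state=(4.545)
t=0.060: state=(4.628)
continuing one RK4 step at a time; state shown every 25 steps (Δt=0.5):
t=0.500: state=(6.458)
t=0.700: state=(7.223)
next step: t=0.720: state=(7.296) — x has crossed 7.26
linear interpolation between t=0.700 (7.22347) and t=0.720 (7.29561) → t≈0.710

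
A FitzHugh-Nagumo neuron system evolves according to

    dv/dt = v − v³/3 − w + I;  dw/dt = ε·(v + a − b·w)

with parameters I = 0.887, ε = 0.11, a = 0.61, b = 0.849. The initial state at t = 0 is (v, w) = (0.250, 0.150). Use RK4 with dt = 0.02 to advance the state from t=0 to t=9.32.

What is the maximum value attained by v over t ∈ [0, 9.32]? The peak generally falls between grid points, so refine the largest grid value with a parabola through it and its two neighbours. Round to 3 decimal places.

max v = 1.882

t=0.000: state=(0.250, 0.150)
step 1 (dt=0.02): k1=(0.982, 0.081), k2=(0.990, 0.082), k3=(0.990, 0.082), k4=(0.999, 0.083); state += dt/6·(k1+2k2+2k3+k4)
t=0.020: state=(0.270, 0.152)
t=0.040: state=(0.290, 0.153)
t=0.060: state=(0.310, 0.155)
continuing one RK4 step at a time; state shown every 25 steps (Δt=0.5):
t=0.500: state=(0.838, 0.204)
t=1.000: state=(1.460, 0.291)
t=1.500: state=(1.795, 0.399)
t=2.000: state=(1.879, 0.513)
t=2.500: state=(1.872, 0.623)
t=3.000: state=(1.839, 0.728)
t=3.500: state=(1.800, 0.825)
t=4.000: state=(1.759, 0.916)
t=4.500: state=(1.717, 1.000)
t=5.000: state=(1.675, 1.078)
t=5.500: state=(1.634, 1.151)
t=6.000: state=(1.592, 1.218)
t=6.500: state=(1.550, 1.279)
t=7.000: state=(1.508, 1.336)
t=7.500: state=(1.466, 1.388)
t=8.000: state=(1.423, 1.435)
t=8.500: state=(1.380, 1.477)
t=9.000: state=(1.337, 1.516)
t=9.320: state=(1.308, 1.538)
largest grid value and its neighbours: v(2.120)=1.88216, v(2.140)=1.88224, v(2.160)=1.88223
parabola through these three points peaks at t≈2.148 with v≈1.88225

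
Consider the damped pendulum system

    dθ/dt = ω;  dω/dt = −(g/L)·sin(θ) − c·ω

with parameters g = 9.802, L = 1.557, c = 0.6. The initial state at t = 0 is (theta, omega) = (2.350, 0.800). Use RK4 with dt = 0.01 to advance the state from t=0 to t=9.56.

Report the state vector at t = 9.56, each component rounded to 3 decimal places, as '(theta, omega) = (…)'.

(theta, omega) = (-0.118, -0.089)

t=0.000: state=(2.350, 0.800)
step 1 (dt=0.01): k1=(0.800, -4.959), k2=(0.775, -4.926), k3=(0.775, -4.927), k4=(0.751, -4.895); state += dt/6·(k1+2k2+2k3+k4)
t=0.010: state=(2.358, 0.751)
t=0.020: state=(2.365, 0.702)
t=0.030: state=(2.372, 0.654)
continuing one RK4 step at a time; state shown every 50 steps (Δt=0.5):
t=0.500: state=(2.208, -1.316)
t=1.000: state=(0.986, -3.512)
t=1.500: state=(-0.763, -2.661)
t=2.000: state=(-1.292, 0.506)
t=2.500: state=(-0.450, 2.493)
t=3.000: state=(0.649, 1.392)
t=3.500: state=(0.748, -0.914)
t=4.000: state=(-0.001, -1.677)
t=4.500: state=(-0.553, -0.322)
t=5.000: state=(-0.328, 1.045)
t=5.500: state=(0.219, 0.861)
t=6.000: state=(0.367, -0.283)
t=6.500: state=(0.047, -0.803)
t=7.000: state=(-0.245, -0.241)
t=7.500: state=(-0.172, 0.459)
t=8.000: state=(0.086, 0.436)
t=8.500: state=(0.175, -0.098)
t=9.000: state=(0.034, -0.378)
t=9.500: state=(-0.111, -0.136)
t=9.560: state=(-0.118, -0.089)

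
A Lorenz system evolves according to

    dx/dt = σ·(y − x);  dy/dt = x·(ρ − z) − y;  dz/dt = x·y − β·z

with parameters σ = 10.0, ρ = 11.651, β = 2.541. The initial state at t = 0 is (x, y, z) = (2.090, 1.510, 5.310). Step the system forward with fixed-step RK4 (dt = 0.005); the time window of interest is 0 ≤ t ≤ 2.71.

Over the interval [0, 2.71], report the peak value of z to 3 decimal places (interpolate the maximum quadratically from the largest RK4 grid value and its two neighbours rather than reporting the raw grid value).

t=0.000: state=(2.090, 1.510, 5.310)
step 1 (dt=0.005): k1=(-5.800, 11.743, -10.337), k2=(-5.361, 11.675, -10.232), k3=(-5.374, 11.682, -10.231), k4=(-4.947, 11.619, -10.127); state += dt/6·(k1+2k2+2k3+k4)
t=0.005: state=(2.063, 1.568, 5.259)
t=0.010: state=(2.040, 1.626, 5.209)
t=0.015: state=(2.022, 1.684, 5.160)
continuing one RK4 step at a time; state shown every 20 steps (Δt=0.1):
t=0.100: state=(2.147, 2.678, 4.497)
t=0.200: state=(3.012, 4.192, 4.267)
t=0.300: state=(4.503, 6.294, 5.063)
t=0.400: state=(6.480, 8.509, 7.607)
t=0.500: state=(8.104, 9.031, 11.816)
t=0.600: state=(7.918, 6.618, 14.933)
t=0.700: state=(5.964, 3.705, 14.709)
t=0.800: state=(3.958, 2.353, 12.660)
t=0.900: state=(2.831, 2.151, 10.456)
t=1.000: state=(2.502, 2.478, 8.636)
t=1.100: state=(2.718, 3.156, 7.337)
t=1.200: state=(3.362, 4.209, 6.675)
t=1.300: state=(4.404, 5.629, 6.872)
t=1.400: state=(5.735, 7.102, 8.228)
t=1.500: state=(6.915, 7.767, 10.657)
t=1.600: state=(7.195, 6.844, 12.955)
t=1.700: state=(6.309, 5.028, 13.613)
t=1.800: state=(4.963, 3.695, 12.680)
t=1.900: state=(3.948, 3.220, 11.149)
t=2.000: state=(3.511, 3.350, 9.701)
t=2.100: state=(3.585, 3.877, 8.640)
t=2.200: state=(4.062, 4.709, 8.145)
t=2.300: state=(4.839, 5.718, 8.377)
t=2.400: state=(5.734, 6.584, 9.409)
t=2.500: state=(6.397, 6.804, 10.957)
t=2.600: state=(6.452, 6.146, 12.235)
t=2.700: state=(5.864, 5.071, 12.547)
t=2.710: state=(5.784, 4.970, 12.521)
largest grid value and its neighbours: z(0.635)=15.21068, z(0.640)=15.21478, z(0.645)=15.21064
parabola through these three points peaks at t≈0.640 with z≈15.21478

max z = 15.215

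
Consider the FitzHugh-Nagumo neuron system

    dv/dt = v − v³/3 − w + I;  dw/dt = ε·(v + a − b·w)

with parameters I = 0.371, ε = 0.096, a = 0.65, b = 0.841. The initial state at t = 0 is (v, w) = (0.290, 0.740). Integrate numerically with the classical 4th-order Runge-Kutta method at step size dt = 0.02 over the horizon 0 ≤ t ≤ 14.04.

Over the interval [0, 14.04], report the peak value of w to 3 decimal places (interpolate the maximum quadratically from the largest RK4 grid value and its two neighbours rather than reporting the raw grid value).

t=0.000: state=(0.290, 0.740)
step 1 (dt=0.02): k1=(-0.087, 0.030), k2=(-0.088, 0.030), k3=(-0.088, 0.030), k4=(-0.089, 0.030); state += dt/6·(k1+2k2+2k3+k4)
t=0.020: state=(0.288, 0.741)
t=0.040: state=(0.286, 0.741)
t=0.060: state=(0.285, 0.742)
continuing one RK4 step at a time; state shown every 25 steps (Δt=0.5):
t=0.500: state=(0.230, 0.754)
t=1.000: state=(0.127, 0.763)
t=1.500: state=(-0.046, 0.766)
t=2.000: state=(-0.329, 0.758)
t=2.500: state=(-0.753, 0.733)
t=3.000: state=(-1.246, 0.688)
t=3.500: state=(-1.602, 0.623)
t=4.000: state=(-1.749, 0.549)
t=4.500: state=(-1.780, 0.475)
t=5.000: state=(-1.768, 0.403)
t=5.500: state=(-1.743, 0.335)
t=6.000: state=(-1.713, 0.271)
t=6.500: state=(-1.681, 0.211)
t=7.000: state=(-1.650, 0.155)
t=7.500: state=(-1.618, 0.103)
t=8.000: state=(-1.587, 0.054)
t=8.500: state=(-1.556, 0.008)
t=9.000: state=(-1.525, -0.034)
t=9.500: state=(-1.494, -0.073)
t=10.000: state=(-1.463, -0.109)
t=10.500: state=(-1.433, -0.142)
t=11.000: state=(-1.402, -0.173)
t=11.500: state=(-1.372, -0.201)
t=12.000: state=(-1.342, -0.226)
t=12.500: state=(-1.312, -0.249)
t=13.000: state=(-1.281, -0.269)
t=13.500: state=(-1.251, -0.288)
t=14.000: state=(-1.221, -0.304)
t=14.040: state=(-1.219, -0.305)
largest grid value and its neighbours: w(1.380)=0.76581, w(1.400)=0.76582, w(1.420)=0.76582
parabola through these three points peaks at t≈1.404 with w≈0.76582

max w = 0.766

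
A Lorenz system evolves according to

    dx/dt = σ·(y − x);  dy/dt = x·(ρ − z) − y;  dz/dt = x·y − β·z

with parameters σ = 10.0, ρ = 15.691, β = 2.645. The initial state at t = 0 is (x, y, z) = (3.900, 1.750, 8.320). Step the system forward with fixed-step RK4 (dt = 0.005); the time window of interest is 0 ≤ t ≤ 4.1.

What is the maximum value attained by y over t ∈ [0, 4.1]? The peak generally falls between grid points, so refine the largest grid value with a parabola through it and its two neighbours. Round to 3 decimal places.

max y = 11.257

t=0.000: state=(3.900, 1.750, 8.320)
step 1 (dt=0.005): k1=(-21.500, 26.997, -15.181), k2=(-20.288, 26.679, -14.915), k3=(-20.326, 26.700, -14.915), k4=(-19.149, 26.398, -14.655); state += dt/6·(k1+2k2+2k3+k4)
t=0.005: state=(3.798, 1.883, 8.245)
t=0.010: state=(3.708, 2.014, 8.173)
t=0.015: state=(3.629, 2.142, 8.104)
continuing one RK4 step at a time; state shown every 40 steps (Δt=0.2):
t=0.200: state=(4.921, 7.037, 7.653)
t=0.400: state=(9.730, 10.887, 16.734)
t=0.600: state=(6.036, 2.950, 18.788)
t=0.800: state=(2.683, 2.334, 12.357)
t=1.000: state=(3.624, 4.840, 8.906)
t=1.200: state=(7.440, 9.704, 11.883)
t=1.400: state=(8.504, 6.621, 19.401)
t=1.600: state=(4.159, 2.802, 15.246)
t=1.800: state=(3.587, 4.181, 10.800)
t=2.000: state=(6.135, 7.957, 11.000)
t=2.200: state=(8.616, 8.365, 17.451)
t=2.400: state=(5.553, 3.837, 16.722)
t=2.600: state=(3.992, 4.118, 12.365)
t=2.800: state=(5.606, 6.970, 11.350)
t=3.000: state=(8.062, 8.502, 15.869)
t=3.200: state=(6.387, 4.876, 17.082)
t=3.400: state=(4.506, 4.318, 13.463)
t=3.600: state=(5.445, 6.452, 11.957)
t=3.800: state=(7.528, 8.151, 15.000)
t=4.000: state=(6.755, 5.618, 16.880)
t=4.100: state=(5.646, 4.685, 15.701)
largest grid value and its neighbours: y(0.360)=11.25164, y(0.365)=11.25718, y(0.370)=11.24858
parabola through these three points peaks at t≈0.364 with y≈11.25726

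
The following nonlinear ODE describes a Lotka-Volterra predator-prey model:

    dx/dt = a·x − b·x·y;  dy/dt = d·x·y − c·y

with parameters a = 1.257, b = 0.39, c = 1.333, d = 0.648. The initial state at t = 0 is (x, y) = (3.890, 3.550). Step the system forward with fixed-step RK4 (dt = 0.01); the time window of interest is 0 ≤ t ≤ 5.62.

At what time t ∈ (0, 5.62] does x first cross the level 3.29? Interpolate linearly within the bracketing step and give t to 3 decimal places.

t = 0.371

t=0.000: state=(3.890, 3.550)
step 1 (dt=0.01): k1=(-0.496, 4.216), k2=(-0.528, 4.236), k3=(-0.528, 4.235), k4=(-0.559, 4.254); state += dt/6·(k1+2k2+2k3+k4)
t=0.010: state=(3.885, 3.592)
t=0.020: state=(3.879, 3.635)
t=0.030: state=(3.872, 3.678)
continuing one RK4 step at a time; state shown every 20 steps (Δt=0.2):
t=0.200: state=(3.664, 4.448)
t=0.370: state=(3.292, 5.209)
next step: t=0.380: state=(3.267, 5.250) — x has crossed 3.29
linear interpolation between t=0.370 (3.29218) and t=0.380 (3.26653) → t≈0.371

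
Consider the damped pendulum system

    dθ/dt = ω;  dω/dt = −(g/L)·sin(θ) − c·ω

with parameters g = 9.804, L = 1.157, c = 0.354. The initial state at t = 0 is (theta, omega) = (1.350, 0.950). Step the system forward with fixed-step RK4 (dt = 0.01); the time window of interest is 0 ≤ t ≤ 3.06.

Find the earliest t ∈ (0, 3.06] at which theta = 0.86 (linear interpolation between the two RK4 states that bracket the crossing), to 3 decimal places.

t=0.000: state=(1.350, 0.950)
step 1 (dt=0.01): k1=(0.950, -8.604), k2=(0.907, -8.598), k3=(0.907, -8.597), k4=(0.864, -8.590); state += dt/6·(k1+2k2+2k3+k4)
t=0.010: state=(1.359, 0.864)
t=0.020: state=(1.367, 0.778)
t=0.030: state=(1.375, 0.693)
continuing one RK4 step at a time; state shown every 10 steps (Δt=0.1):
t=0.100: state=(1.402, 0.099)
t=0.200: state=(1.371, -0.724)
t=0.300: state=(1.259, -1.505)
t=0.400: state=(1.072, -2.218)
t=0.480: state=(0.874, -2.709)
next step: t=0.490: state=(0.847, -2.764) — theta has crossed 0.86
linear interpolation between t=0.480 (0.87433) and t=0.490 (0.84696) → t≈0.485

t = 0.485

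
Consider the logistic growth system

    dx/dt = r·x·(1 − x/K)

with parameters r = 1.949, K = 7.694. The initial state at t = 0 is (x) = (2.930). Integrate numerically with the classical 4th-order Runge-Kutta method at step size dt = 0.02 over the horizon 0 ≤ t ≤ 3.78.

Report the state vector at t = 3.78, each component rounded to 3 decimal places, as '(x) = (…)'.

t=0.000: state=(2.930)
step 1 (dt=0.02): k1=(3.536), k2=(3.552), k3=(3.552), k4=(3.568); state += dt/6·(k1+2k2+2k3+k4)
t=0.020: state=(3.001)
t=0.040: state=(3.073)
t=0.060: state=(3.145)
continuing one RK4 step at a time; state shown every 10 steps (Δt=0.2):
t=0.200: state=(3.662)
t=0.400: state=(4.408)
t=0.600: state=(5.112)
t=0.800: state=(5.733)
t=1.000: state=(6.247)
t=1.200: state=(6.651)
t=1.400: state=(6.955)
t=1.600: state=(7.178)
t=1.800: state=(7.337)
t=2.000: state=(7.448)
t=2.200: state=(7.526)
t=2.400: state=(7.579)
t=2.600: state=(7.616)
t=2.800: state=(7.641)
t=3.000: state=(7.658)
t=3.200: state=(7.670)
t=3.400: state=(7.677)
t=3.600: state=(7.683)
t=3.780: state=(7.686)

(x) = (7.686)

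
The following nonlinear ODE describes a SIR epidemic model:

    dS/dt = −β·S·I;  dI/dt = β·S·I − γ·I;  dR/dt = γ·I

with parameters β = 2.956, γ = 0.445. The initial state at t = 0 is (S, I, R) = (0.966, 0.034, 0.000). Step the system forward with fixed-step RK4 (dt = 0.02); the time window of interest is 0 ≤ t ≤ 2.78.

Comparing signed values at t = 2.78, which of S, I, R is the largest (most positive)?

largest component: I

t=0.000: state=(0.966, 0.034, 0.000)
step 1 (dt=0.02): k1=(-0.097, 0.082, 0.015), k2=(-0.099, 0.084, 0.015), k3=(-0.099, 0.084, 0.016), k4=(-0.102, 0.086, 0.016); state += dt/6·(k1+2k2+2k3+k4)
t=0.020: state=(0.964, 0.036, 0.000)
t=0.040: state=(0.962, 0.037, 0.001)
t=0.060: state=(0.960, 0.039, 0.001)
continuing one RK4 step at a time; state shown every 5 steps (Δt=0.1):
t=0.100: state=(0.955, 0.043, 0.002)
t=0.200: state=(0.941, 0.055, 0.004)
t=0.300: state=(0.924, 0.069, 0.007)
t=0.400: state=(0.904, 0.086, 0.010)
t=0.500: state=(0.878, 0.108, 0.014)
t=0.600: state=(0.848, 0.133, 0.020)
t=0.700: state=(0.811, 0.162, 0.026)
t=0.800: state=(0.770, 0.196, 0.034)
t=0.900: state=(0.722, 0.234, 0.044)
t=1.000: state=(0.670, 0.275, 0.055)
t=1.100: state=(0.614, 0.318, 0.068)
t=1.200: state=(0.555, 0.361, 0.083)
t=1.300: state=(0.496, 0.404, 0.100)
t=1.400: state=(0.437, 0.443, 0.119)
t=1.500: state=(0.382, 0.479, 0.140)
t=1.600: state=(0.330, 0.508, 0.162)
t=1.700: state=(0.283, 0.532, 0.185)
t=1.800: state=(0.241, 0.550, 0.209)
t=1.900: state=(0.204, 0.562, 0.234)
t=2.000: state=(0.173, 0.568, 0.259)
t=2.100: state=(0.146, 0.570, 0.284)
t=2.200: state=(0.124, 0.567, 0.310)
t=2.300: state=(0.105, 0.561, 0.335)
t=2.400: state=(0.089, 0.552, 0.359)
t=2.500: state=(0.075, 0.541, 0.384)
t=2.600: state=(0.064, 0.528, 0.408)
t=2.700: state=(0.055, 0.514, 0.431)
t=2.780: state=(0.049, 0.502, 0.449)
compare at T: S=0.049, I=0.502, R=0.449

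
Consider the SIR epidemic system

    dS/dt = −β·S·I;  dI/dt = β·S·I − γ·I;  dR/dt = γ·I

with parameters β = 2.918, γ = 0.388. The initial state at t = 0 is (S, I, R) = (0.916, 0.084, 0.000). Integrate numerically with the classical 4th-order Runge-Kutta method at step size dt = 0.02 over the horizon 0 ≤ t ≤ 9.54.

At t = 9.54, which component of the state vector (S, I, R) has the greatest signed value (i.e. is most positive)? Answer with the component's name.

t=0.000: state=(0.916, 0.084, 0.000)
step 1 (dt=0.02): k1=(-0.225, 0.192, 0.033), k2=(-0.229, 0.196, 0.033), k3=(-0.229, 0.196, 0.033), k4=(-0.234, 0.200, 0.034); state += dt/6·(k1+2k2+2k3+k4)
t=0.020: state=(0.911, 0.088, 0.001)
t=0.040: state=(0.907, 0.092, 0.001)
t=0.060: state=(0.902, 0.096, 0.002)
continuing one RK4 step at a time; state shown every 25 steps (Δt=0.5):
t=0.500: state=(0.736, 0.235, 0.029)
t=1.000: state=(0.443, 0.460, 0.096)
t=1.500: state=(0.201, 0.597, 0.202)
t=2.000: state=(0.083, 0.598, 0.319)
t=2.500: state=(0.036, 0.534, 0.429)
t=3.000: state=(0.018, 0.457, 0.526)
t=3.500: state=(0.010, 0.384, 0.607)
t=4.000: state=(0.006, 0.319, 0.675)
t=4.500: state=(0.004, 0.265, 0.731)
t=5.000: state=(0.003, 0.219, 0.778)
t=5.500: state=(0.002, 0.181, 0.817)
t=6.000: state=(0.002, 0.150, 0.849)
t=6.500: state=(0.001, 0.123, 0.875)
t=7.000: state=(0.001, 0.102, 0.897)
t=7.500: state=(0.001, 0.084, 0.915)
t=8.000: state=(0.001, 0.069, 0.930)
t=8.500: state=(0.001, 0.057, 0.942)
t=9.000: state=(0.001, 0.047, 0.952)
t=9.500: state=(0.001, 0.039, 0.961)
t=9.540: state=(0.001, 0.038, 0.961)
compare at T: S=0.001, I=0.038, R=0.961

largest component: R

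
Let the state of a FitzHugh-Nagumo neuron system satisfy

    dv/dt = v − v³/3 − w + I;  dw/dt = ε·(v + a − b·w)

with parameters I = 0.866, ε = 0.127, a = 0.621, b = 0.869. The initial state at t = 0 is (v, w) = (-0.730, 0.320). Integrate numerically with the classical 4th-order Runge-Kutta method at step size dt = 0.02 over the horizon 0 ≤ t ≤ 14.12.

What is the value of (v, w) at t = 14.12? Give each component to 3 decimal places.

(v, w) = (1.286, 1.545)

t=0.000: state=(-0.730, 0.320)
step 1 (dt=0.02): k1=(-0.054, -0.049), k2=(-0.054, -0.049), k3=(-0.054, -0.049), k4=(-0.054, -0.049); state += dt/6·(k1+2k2+2k3+k4)
t=0.020: state=(-0.731, 0.319)
t=0.040: state=(-0.732, 0.318)
t=0.060: state=(-0.733, 0.317)
continuing one RK4 step at a time; state shown every 25 steps (Δt=0.5):
t=0.500: state=(-0.754, 0.295)
t=1.000: state=(-0.770, 0.271)
t=1.500: state=(-0.776, 0.247)
t=2.000: state=(-0.770, 0.224)
t=2.500: state=(-0.751, 0.203)
t=3.000: state=(-0.716, 0.185)
t=3.500: state=(-0.663, 0.171)
t=4.000: state=(-0.585, 0.162)
t=4.500: state=(-0.472, 0.159)
t=5.000: state=(-0.306, 0.164)
t=5.500: state=(-0.051, 0.182)
t=6.000: state=(0.349, 0.219)
t=6.500: state=(0.920, 0.284)
t=7.000: state=(1.480, 0.383)
t=7.500: state=(1.765, 0.502)
t=8.000: state=(1.832, 0.626)
t=8.500: state=(1.818, 0.743)
t=9.000: state=(1.780, 0.853)
t=9.500: state=(1.734, 0.954)
t=10.000: state=(1.687, 1.047)
t=10.500: state=(1.640, 1.132)
t=11.000: state=(1.592, 1.209)
t=11.500: state=(1.544, 1.280)
t=12.000: state=(1.496, 1.343)
t=12.500: state=(1.447, 1.400)
t=13.000: state=(1.398, 1.451)
t=13.500: state=(1.349, 1.497)
t=14.000: state=(1.298, 1.536)
t=14.120: state=(1.286, 1.545)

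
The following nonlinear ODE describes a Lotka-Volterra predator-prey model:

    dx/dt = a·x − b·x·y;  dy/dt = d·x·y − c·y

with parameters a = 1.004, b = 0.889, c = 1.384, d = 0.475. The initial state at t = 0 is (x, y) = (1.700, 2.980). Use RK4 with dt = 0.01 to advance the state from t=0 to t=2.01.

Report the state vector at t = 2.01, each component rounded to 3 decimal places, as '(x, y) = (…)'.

t=0.000: state=(1.700, 2.980)
step 1 (dt=0.01): k1=(-2.797, -1.718), k2=(-2.761, -1.733), k3=(-2.761, -1.732), k4=(-2.726, -1.747); state += dt/6·(k1+2k2+2k3+k4)
t=0.010: state=(1.672, 2.963)
t=0.020: state=(1.645, 2.945)
t=0.030: state=(1.619, 2.927)
continuing one RK4 step at a time; state shown every 10 steps (Δt=0.1):
t=0.100: state=(1.454, 2.796)
t=0.200: state=(1.265, 2.596)
t=0.300: state=(1.120, 2.392)
t=0.400: state=(1.010, 2.191)
t=0.500: state=(0.927, 1.997)
t=0.600: state=(0.865, 1.815)
t=0.700: state=(0.821, 1.645)
t=0.800: state=(0.789, 1.488)
t=0.900: state=(0.770, 1.344)
t=1.000: state=(0.759, 1.214)
t=1.100: state=(0.758, 1.096)
t=1.200: state=(0.764, 0.989)
t=1.300: state=(0.777, 0.893)
t=1.400: state=(0.796, 0.807)
t=1.500: state=(0.822, 0.731)
t=1.600: state=(0.855, 0.662)
t=1.700: state=(0.893, 0.601)
t=1.800: state=(0.939, 0.546)
t=1.900: state=(0.991, 0.498)
t=2.000: state=(1.050, 0.455)
t=2.010: state=(1.056, 0.451)

(x, y) = (1.056, 0.451)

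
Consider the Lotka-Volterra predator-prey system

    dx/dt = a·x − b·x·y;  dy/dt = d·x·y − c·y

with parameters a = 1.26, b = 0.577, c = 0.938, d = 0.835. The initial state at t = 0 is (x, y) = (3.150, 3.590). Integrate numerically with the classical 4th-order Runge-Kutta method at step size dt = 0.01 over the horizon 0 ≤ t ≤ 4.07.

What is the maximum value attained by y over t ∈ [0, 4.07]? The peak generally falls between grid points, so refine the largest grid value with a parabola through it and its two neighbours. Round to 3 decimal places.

t=0.000: state=(3.150, 3.590)
step 1 (dt=0.01): k1=(-2.556, 6.075), k2=(-2.601, 6.088), k3=(-2.601, 6.087), k4=(-2.645, 6.099); state += dt/6·(k1+2k2+2k3+k4)
t=0.010: state=(3.124, 3.651)
t=0.020: state=(3.097, 3.712)
t=0.030: state=(3.069, 3.773)
continuing one RK4 step at a time; state shown every 20 steps (Δt=0.2):
t=0.200: state=(2.497, 4.785)
t=0.400: state=(1.751, 5.651)
t=0.600: state=(1.147, 5.949)
t=0.800: state=(0.748, 5.762)
t=1.000: state=(0.508, 5.295)
t=1.200: state=(0.366, 4.717)
t=1.400: state=(0.283, 4.125)
t=1.600: state=(0.234, 3.569)
t=1.800: state=(0.205, 3.068)
t=2.000: state=(0.190, 2.628)
t=2.200: state=(0.185, 2.248)
t=2.400: state=(0.187, 1.922)
t=2.600: state=(0.196, 1.645)
t=2.800: state=(0.211, 1.410)
t=3.000: state=(0.234, 1.213)
t=3.200: state=(0.264, 1.048)
t=3.400: state=(0.303, 0.911)
t=3.600: state=(0.354, 0.798)
t=3.800: state=(0.418, 0.705)
t=4.000: state=(0.497, 0.631)
t=4.070: state=(0.530, 0.609)
largest grid value and its neighbours: y(0.600)=5.94937, y(0.610)=5.94993, y(0.620)=5.94928
parabola through these three points peaks at t≈0.610 with y≈5.94993

max y = 5.950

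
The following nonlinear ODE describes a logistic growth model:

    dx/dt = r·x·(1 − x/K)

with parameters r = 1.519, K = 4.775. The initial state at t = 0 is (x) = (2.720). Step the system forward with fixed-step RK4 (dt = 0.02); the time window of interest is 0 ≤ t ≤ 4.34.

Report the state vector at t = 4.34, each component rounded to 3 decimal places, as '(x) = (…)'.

(x) = (4.770)

t=0.000: state=(2.720)
step 1 (dt=0.02): k1=(1.778), k2=(1.774), k3=(1.774), k4=(1.770); state += dt/6·(k1+2k2+2k3+k4)
t=0.020: state=(2.755)
t=0.040: state=(2.791)
t=0.060: state=(2.826)
continuing one RK4 step at a time; state shown every 10 steps (Δt=0.2):
t=0.200: state=(3.066)
t=0.400: state=(3.383)
t=0.600: state=(3.663)
t=0.800: state=(3.901)
t=1.000: state=(4.097)
t=1.200: state=(4.256)
t=1.400: state=(4.380)
t=1.600: state=(4.477)
t=1.800: state=(4.552)
t=2.000: state=(4.608)
t=2.200: state=(4.651)
t=2.400: state=(4.683)
t=2.600: state=(4.706)
t=2.800: state=(4.724)
t=3.000: state=(4.737)
t=3.200: state=(4.747)
t=3.400: state=(4.754)
t=3.600: state=(4.760)
t=3.800: state=(4.764)
t=4.000: state=(4.767)
t=4.200: state=(4.769)
t=4.340: state=(4.770)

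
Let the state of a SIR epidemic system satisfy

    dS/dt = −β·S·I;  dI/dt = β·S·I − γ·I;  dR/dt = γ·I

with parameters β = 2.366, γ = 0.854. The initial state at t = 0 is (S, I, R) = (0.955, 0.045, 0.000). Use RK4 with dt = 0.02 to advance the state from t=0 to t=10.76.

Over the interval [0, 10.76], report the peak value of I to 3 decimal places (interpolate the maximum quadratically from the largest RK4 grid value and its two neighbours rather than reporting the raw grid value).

max I = 0.288

t=0.000: state=(0.955, 0.045, 0.000)
step 1 (dt=0.02): k1=(-0.102, 0.063, 0.038), k2=(-0.103, 0.064, 0.039), k3=(-0.103, 0.064, 0.039), k4=(-0.104, 0.065, 0.040); state += dt/6·(k1+2k2+2k3+k4)
t=0.020: state=(0.953, 0.046, 0.001)
t=0.040: state=(0.951, 0.048, 0.002)
t=0.060: state=(0.949, 0.049, 0.002)
continuing one RK4 step at a time; state shown every 25 steps (Δt=0.5):
t=0.500: state=(0.885, 0.088, 0.027)
t=1.000: state=(0.769, 0.153, 0.078)
t=1.500: state=(0.614, 0.226, 0.159)
t=2.000: state=(0.454, 0.278, 0.268)
t=2.500: state=(0.324, 0.286, 0.390)
t=3.000: state=(0.234, 0.259, 0.507)
t=3.500: state=(0.177, 0.215, 0.608)
t=4.000: state=(0.141, 0.169, 0.690)
t=4.500: state=(0.118, 0.128, 0.753)
t=5.000: state=(0.104, 0.095, 0.801)
t=5.500: state=(0.094, 0.070, 0.836)
t=6.000: state=(0.088, 0.051, 0.861)
t=6.500: state=(0.083, 0.037, 0.880)
t=7.000: state=(0.080, 0.026, 0.893)
t=7.500: state=(0.078, 0.019, 0.903)
t=8.000: state=(0.077, 0.014, 0.910)
t=8.500: state=(0.076, 0.010, 0.915)
t=9.000: state=(0.075, 0.007, 0.918)
t=9.500: state=(0.075, 0.005, 0.921)
t=10.000: state=(0.074, 0.003, 0.922)
t=10.500: state=(0.074, 0.002, 0.924)
t=10.760: state=(0.074, 0.002, 0.924)
largest grid value and its neighbours: I(2.320)=0.28782, I(2.340)=0.28786, I(2.360)=0.28783
parabola through these three points peaks at t≈2.342 with I≈0.28786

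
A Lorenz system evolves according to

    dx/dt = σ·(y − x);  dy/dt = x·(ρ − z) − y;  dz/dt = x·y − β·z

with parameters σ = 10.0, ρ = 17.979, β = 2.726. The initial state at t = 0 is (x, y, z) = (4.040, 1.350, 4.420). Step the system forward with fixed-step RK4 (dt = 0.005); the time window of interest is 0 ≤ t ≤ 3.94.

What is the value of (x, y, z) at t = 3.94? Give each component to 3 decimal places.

t=0.000: state=(4.040, 1.350, 4.420)
step 1 (dt=0.005): k1=(-26.900, 53.428, -6.595), k2=(-24.892, 52.448, -6.110), k3=(-24.966, 52.514, -6.116), k4=(-23.026, 51.593, -5.652); state += dt/6·(k1+2k2+2k3+k4)
t=0.005: state=(3.915, 1.612, 4.389)
t=0.010: state=(3.809, 1.866, 4.363)
t=0.015: state=(3.721, 2.113, 4.341)
continuing one RK4 step at a time; state shown every 40 steps (Δt=0.2):
t=0.200: state=(7.295, 11.676, 7.926)
t=0.400: state=(11.480, 7.256, 26.584)
t=0.600: state=(1.932, -0.471, 17.262)
t=0.800: state=(0.160, 0.018, 9.981)
t=1.000: state=(0.162, 0.253, 5.789)
t=1.200: state=(0.610, 1.052, 3.392)
t=1.400: state=(2.748, 4.857, 2.686)
t=1.600: state=(10.938, 16.145, 13.889)
t=1.800: state=(7.330, 0.452, 25.054)
t=2.000: state=(-0.081, -1.238, 14.217)
t=2.200: state=(-1.460, -2.204, 8.470)
t=2.400: state=(-4.486, -7.156, 6.992)
t=2.600: state=(-11.422, -13.385, 19.746)
t=2.800: state=(-5.604, -1.284, 21.472)
t=3.000: state=(-1.546, -1.214, 12.807)
t=3.200: state=(-2.416, -3.583, 8.082)
t=3.400: state=(-7.069, -10.690, 9.991)
t=3.600: state=(-10.797, -8.163, 24.338)
t=3.800: state=(-3.331, -1.086, 17.629)
t=3.940: state=(-1.927, -1.851, 12.407)

(x, y, z) = (-1.927, -1.851, 12.407)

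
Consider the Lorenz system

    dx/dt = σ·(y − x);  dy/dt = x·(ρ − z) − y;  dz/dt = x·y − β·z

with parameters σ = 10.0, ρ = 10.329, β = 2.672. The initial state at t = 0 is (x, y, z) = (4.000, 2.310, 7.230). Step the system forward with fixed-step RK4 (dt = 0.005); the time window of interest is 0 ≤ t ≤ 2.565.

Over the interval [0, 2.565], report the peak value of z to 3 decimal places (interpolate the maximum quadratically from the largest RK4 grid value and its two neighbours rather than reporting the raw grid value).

t=0.000: state=(4.000, 2.310, 7.230)
step 1 (dt=0.005): k1=(-16.900, 10.086, -10.079), k2=(-16.225, 10.030, -10.009), k3=(-16.244, 10.034, -10.006), k4=(-15.586, 9.980, -9.936); state += dt/6·(k1+2k2+2k3+k4)
t=0.005: state=(3.919, 2.360, 7.180)
t=0.010: state=(3.844, 2.410, 7.131)
t=0.015: state=(3.775, 2.459, 7.082)
continuing one RK4 step at a time; state shown every 20 steps (Δt=0.1):
t=0.100: state=(3.287, 3.270, 6.392)
t=0.200: state=(3.651, 4.315, 6.038)
t=0.300: state=(4.508, 5.516, 6.392)
t=0.400: state=(5.566, 6.606, 7.616)
t=0.500: state=(6.418, 6.991, 9.492)
t=0.600: state=(6.572, 6.283, 11.132)
t=0.700: state=(5.918, 4.990, 11.625)
t=0.800: state=(4.928, 3.971, 10.999)
t=0.900: state=(4.134, 3.537, 9.877)
t=1.000: state=(3.752, 3.580, 8.767)
t=1.100: state=(3.766, 3.954, 7.940)
t=1.200: state=(4.098, 4.558, 7.542)
t=1.300: state=(4.651, 5.274, 7.668)
t=1.400: state=(5.284, 5.889, 8.329)
t=1.500: state=(5.778, 6.120, 9.332)
t=1.600: state=(5.909, 5.819, 10.243)
t=1.700: state=(5.623, 5.174, 10.635)
t=1.800: state=(5.103, 4.559, 10.418)
t=1.900: state=(4.615, 4.212, 9.823)
t=2.000: state=(4.331, 4.172, 9.146)
t=2.100: state=(4.295, 4.377, 8.607)
t=2.200: state=(4.476, 4.745, 8.339)
t=2.300: state=(4.803, 5.168, 8.407)
t=2.400: state=(5.167, 5.507, 8.785)
t=2.500: state=(5.439, 5.624, 9.337)
t=2.565: state=(5.513, 5.551, 9.679)
largest grid value and its neighbours: z(0.680)=11.63190, z(0.685)=11.63493, z(0.690)=11.63482
parabola through these three points peaks at t≈0.687 with z≈11.63527

max z = 11.635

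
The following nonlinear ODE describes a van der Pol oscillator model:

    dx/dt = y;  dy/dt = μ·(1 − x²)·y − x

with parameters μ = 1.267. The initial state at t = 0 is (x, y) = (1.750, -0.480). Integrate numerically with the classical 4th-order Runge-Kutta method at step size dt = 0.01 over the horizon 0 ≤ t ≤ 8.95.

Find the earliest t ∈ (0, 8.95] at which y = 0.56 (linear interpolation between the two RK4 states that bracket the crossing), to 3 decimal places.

t = 3.525

t=0.000: state=(1.750, -0.480)
step 1 (dt=0.01): k1=(-0.480, -0.496), k2=(-0.482, -0.492), k3=(-0.482, -0.492), k4=(-0.485, -0.488); state += dt/6·(k1+2k2+2k3+k4)
t=0.010: state=(1.745, -0.485)
t=0.020: state=(1.740, -0.490)
t=0.030: state=(1.735, -0.495)
continuing one RK4 step at a time; state shown every 50 steps (Δt=0.5):
t=0.500: state=(1.455, -0.697)
t=1.000: state=(1.034, -1.026)
t=1.500: state=(0.358, -1.799)
t=2.000: state=(-0.867, -2.955)
t=2.500: state=(-1.922, -0.823)
t=3.000: state=(-1.965, 0.322)
t=3.500: state=(-1.737, 0.552)
t=3.520: state=(-1.726, 0.558)
next step: t=3.530: state=(-1.720, 0.562) — y has crossed 0.56
linear interpolation between t=3.520 (0.55843) and t=3.530 (0.56169) → t≈3.525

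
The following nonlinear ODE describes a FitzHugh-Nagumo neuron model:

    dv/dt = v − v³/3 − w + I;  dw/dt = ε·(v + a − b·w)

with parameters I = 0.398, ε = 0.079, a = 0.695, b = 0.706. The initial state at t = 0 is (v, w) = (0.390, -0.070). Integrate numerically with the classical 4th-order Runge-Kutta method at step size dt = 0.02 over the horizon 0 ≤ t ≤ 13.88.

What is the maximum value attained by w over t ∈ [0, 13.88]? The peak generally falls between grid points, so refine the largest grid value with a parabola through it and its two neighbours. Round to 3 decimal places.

t=0.000: state=(0.390, -0.070)
step 1 (dt=0.02): k1=(0.838, 0.090), k2=(0.844, 0.090), k3=(0.844, 0.090), k4=(0.851, 0.091); state += dt/6·(k1+2k2+2k3+k4)
t=0.020: state=(0.407, -0.068)
t=0.040: state=(0.424, -0.066)
t=0.060: state=(0.441, -0.065)
continuing one RK4 step at a time; state shown every 25 steps (Δt=0.5):
t=0.500: state=(0.876, -0.017)
t=1.000: state=(1.378, 0.055)
t=1.500: state=(1.678, 0.141)
t=2.000: state=(1.776, 0.232)
t=2.500: state=(1.783, 0.322)
t=3.000: state=(1.758, 0.409)
t=3.500: state=(1.722, 0.493)
t=4.000: state=(1.683, 0.573)
t=4.500: state=(1.642, 0.649)
t=5.000: state=(1.599, 0.721)
t=5.500: state=(1.555, 0.790)
t=6.000: state=(1.509, 0.855)
t=6.500: state=(1.461, 0.916)
t=7.000: state=(1.412, 0.974)
t=7.500: state=(1.359, 1.028)
t=8.000: state=(1.303, 1.079)
t=8.500: state=(1.243, 1.126)
t=9.000: state=(1.177, 1.169)
t=9.500: state=(1.104, 1.209)
t=10.000: state=(1.021, 1.244)
t=10.500: state=(0.923, 1.275)
t=11.000: state=(0.802, 1.300)
t=11.500: state=(0.644, 1.320)
t=12.000: state=(0.422, 1.332)
t=12.500: state=(0.083, 1.333)
t=13.000: state=(-0.463, 1.316)
t=13.500: state=(-1.213, 1.275)
t=13.880: state=(-1.684, 1.225)
largest grid value and its neighbours: w(12.260)=1.33388, w(12.280)=1.33390, w(12.300)=1.33390
parabola through these three points peaks at t≈12.287 with w≈1.33390

max w = 1.334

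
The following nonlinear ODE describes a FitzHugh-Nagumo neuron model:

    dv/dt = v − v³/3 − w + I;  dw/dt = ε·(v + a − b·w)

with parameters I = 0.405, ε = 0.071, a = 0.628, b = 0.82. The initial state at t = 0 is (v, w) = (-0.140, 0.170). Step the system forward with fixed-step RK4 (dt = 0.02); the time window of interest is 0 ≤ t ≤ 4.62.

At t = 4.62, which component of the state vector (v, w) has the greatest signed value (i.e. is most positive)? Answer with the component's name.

t=0.000: state=(-0.140, 0.170)
step 1 (dt=0.02): k1=(0.096, 0.025), k2=(0.097, 0.025), k3=(0.097, 0.025), k4=(0.097, 0.025); state += dt/6·(k1+2k2+2k3+k4)
t=0.020: state=(-0.138, 0.170)
t=0.040: state=(-0.136, 0.171)
t=0.060: state=(-0.134, 0.171)
continuing one RK4 step at a time; state shown every 10 steps (Δt=0.2):
t=0.200: state=(-0.119, 0.175)
t=0.400: state=(-0.095, 0.180)
t=0.600: state=(-0.067, 0.186)
t=0.800: state=(-0.034, 0.192)
t=1.000: state=(0.005, 0.198)
t=1.200: state=(0.051, 0.205)
t=1.400: state=(0.105, 0.213)
t=1.600: state=(0.170, 0.221)
t=1.800: state=(0.247, 0.231)
t=2.000: state=(0.337, 0.241)
t=2.200: state=(0.442, 0.252)
t=2.400: state=(0.563, 0.265)
t=2.600: state=(0.699, 0.280)
t=2.800: state=(0.846, 0.297)
t=3.000: state=(0.997, 0.315)
t=3.200: state=(1.145, 0.335)
t=3.400: state=(1.280, 0.358)
t=3.600: state=(1.395, 0.381)
t=3.800: state=(1.485, 0.406)
t=4.000: state=(1.552, 0.432)
t=4.200: state=(1.598, 0.458)
t=4.400: state=(1.627, 0.484)
t=4.600: state=(1.644, 0.510)
t=4.620: state=(1.645, 0.513)
compare at T: v=1.645, w=0.513

largest component: v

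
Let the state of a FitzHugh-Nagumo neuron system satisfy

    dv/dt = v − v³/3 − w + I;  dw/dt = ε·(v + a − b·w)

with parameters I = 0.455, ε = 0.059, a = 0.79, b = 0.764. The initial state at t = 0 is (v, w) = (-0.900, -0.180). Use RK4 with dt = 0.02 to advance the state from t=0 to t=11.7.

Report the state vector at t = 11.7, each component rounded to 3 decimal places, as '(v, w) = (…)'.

t=0.000: state=(-0.900, -0.180)
step 1 (dt=0.02): k1=(-0.022, 0.002), k2=(-0.022, 0.002), k3=(-0.022, 0.002), k4=(-0.022, 0.002); state += dt/6·(k1+2k2+2k3+k4)
t=0.020: state=(-0.900, -0.180)
t=0.040: state=(-0.901, -0.180)
t=0.060: state=(-0.901, -0.180)
continuing one RK4 step at a time; state shown every 25 steps (Δt=0.5):
t=0.500: state=(-0.912, -0.179)
t=1.000: state=(-0.925, -0.179)
t=1.500: state=(-0.939, -0.179)
t=2.000: state=(-0.953, -0.180)
t=2.500: state=(-0.968, -0.181)
t=3.000: state=(-0.983, -0.182)
t=3.500: state=(-0.997, -0.184)
t=4.000: state=(-1.011, -0.186)
t=4.500: state=(-1.023, -0.189)
t=5.000: state=(-1.033, -0.191)
t=5.500: state=(-1.042, -0.194)
t=6.000: state=(-1.049, -0.197)
t=6.500: state=(-1.054, -0.201)
t=7.000: state=(-1.057, -0.204)
t=7.500: state=(-1.058, -0.207)
t=8.000: state=(-1.058, -0.210)
t=8.500: state=(-1.056, -0.213)
t=9.000: state=(-1.053, -0.216)
t=9.500: state=(-1.049, -0.219)
t=10.000: state=(-1.043, -0.222)
t=10.500: state=(-1.037, -0.224)
t=11.000: state=(-1.029, -0.226)
t=11.500: state=(-1.021, -0.228)
t=11.700: state=(-1.018, -0.229)

(v, w) = (-1.018, -0.229)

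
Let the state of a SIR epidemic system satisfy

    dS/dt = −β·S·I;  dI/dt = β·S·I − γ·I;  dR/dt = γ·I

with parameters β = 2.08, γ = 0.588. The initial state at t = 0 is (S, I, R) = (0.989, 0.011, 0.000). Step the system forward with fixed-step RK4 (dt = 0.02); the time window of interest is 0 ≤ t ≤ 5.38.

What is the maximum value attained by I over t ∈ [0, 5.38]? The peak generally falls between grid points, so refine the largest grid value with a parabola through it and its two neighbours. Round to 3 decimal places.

max I = 0.363

t=0.000: state=(0.989, 0.011, 0.000)
step 1 (dt=0.02): k1=(-0.023, 0.016, 0.006), k2=(-0.023, 0.016, 0.007), k3=(-0.023, 0.016, 0.007), k4=(-0.023, 0.017, 0.007); state += dt/6·(k1+2k2+2k3+k4)
t=0.020: state=(0.989, 0.011, 0.000)
t=0.040: state=(0.988, 0.012, 0.000)
t=0.060: state=(0.988, 0.012, 0.000)
continuing one RK4 step at a time; state shown every 10 steps (Δt=0.2):
t=0.200: state=(0.984, 0.015, 0.002)
t=0.400: state=(0.977, 0.020, 0.004)
t=0.600: state=(0.968, 0.026, 0.006)
t=0.800: state=(0.955, 0.035, 0.010)
t=1.000: state=(0.940, 0.046, 0.014)
t=1.200: state=(0.919, 0.060, 0.021)
t=1.400: state=(0.893, 0.078, 0.029)
t=1.600: state=(0.861, 0.100, 0.039)
t=1.800: state=(0.822, 0.126, 0.052)
t=2.000: state=(0.775, 0.156, 0.069)
t=2.200: state=(0.721, 0.190, 0.089)
t=2.400: state=(0.662, 0.225, 0.114)
t=2.600: state=(0.598, 0.260, 0.142)
t=2.800: state=(0.533, 0.292, 0.175)
t=3.000: state=(0.469, 0.320, 0.211)
t=3.200: state=(0.409, 0.341, 0.250)
t=3.400: state=(0.354, 0.356, 0.291)
t=3.600: state=(0.305, 0.362, 0.333)
t=3.800: state=(0.262, 0.362, 0.376)
t=4.000: state=(0.225, 0.357, 0.418)
t=4.200: state=(0.195, 0.346, 0.459)
t=4.400: state=(0.169, 0.332, 0.499)
t=4.600: state=(0.148, 0.315, 0.537)
t=4.800: state=(0.130, 0.297, 0.573)
t=5.000: state=(0.116, 0.278, 0.607)
t=5.200: state=(0.103, 0.258, 0.638)
t=5.380: state=(0.094, 0.241, 0.665)
largest grid value and its neighbours: I(3.680)=0.36325, I(3.700)=0.36328, I(3.720)=0.36325
parabola through these three points peaks at t≈3.699 with I≈0.36328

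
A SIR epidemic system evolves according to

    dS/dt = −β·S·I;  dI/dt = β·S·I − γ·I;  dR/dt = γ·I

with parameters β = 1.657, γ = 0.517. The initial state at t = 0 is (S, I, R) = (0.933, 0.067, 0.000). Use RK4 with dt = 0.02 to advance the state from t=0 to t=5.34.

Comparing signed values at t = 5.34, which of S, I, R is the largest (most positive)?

t=0.000: state=(0.933, 0.067, 0.000)
step 1 (dt=0.02): k1=(-0.104, 0.069, 0.035), k2=(-0.105, 0.070, 0.035), k3=(-0.105, 0.070, 0.035), k4=(-0.105, 0.070, 0.035); state += dt/6·(k1+2k2+2k3+k4)
t=0.020: state=(0.931, 0.068, 0.001)
t=0.040: state=(0.929, 0.070, 0.001)
t=0.060: state=(0.927, 0.071, 0.002)
continuing one RK4 step at a time; state shown every 10 steps (Δt=0.2):
t=0.200: state=(0.910, 0.082, 0.008)
t=0.400: state=(0.883, 0.100, 0.017)
t=0.600: state=(0.852, 0.120, 0.028)
t=0.800: state=(0.816, 0.142, 0.042)
t=1.000: state=(0.775, 0.167, 0.058)
t=1.200: state=(0.730, 0.193, 0.076)
t=1.400: state=(0.682, 0.220, 0.098)
t=1.600: state=(0.631, 0.247, 0.122)
t=1.800: state=(0.579, 0.272, 0.149)
t=2.000: state=(0.527, 0.295, 0.178)
t=2.200: state=(0.476, 0.314, 0.210)
t=2.400: state=(0.428, 0.329, 0.243)
t=2.600: state=(0.383, 0.339, 0.278)
t=2.800: state=(0.342, 0.345, 0.313)
t=3.000: state=(0.305, 0.346, 0.349)
t=3.200: state=(0.272, 0.343, 0.384)
t=3.400: state=(0.243, 0.337, 0.420)
t=3.600: state=(0.218, 0.328, 0.454)
t=3.800: state=(0.196, 0.317, 0.487)
t=4.000: state=(0.176, 0.304, 0.520)
t=4.200: state=(0.160, 0.290, 0.550)
t=4.400: state=(0.146, 0.275, 0.579)
t=4.600: state=(0.133, 0.260, 0.607)
t=4.800: state=(0.123, 0.244, 0.633)
t=5.000: state=(0.113, 0.229, 0.658)
t=5.200: state=(0.105, 0.214, 0.681)
t=5.340: state=(0.100, 0.204, 0.696)
compare at T: S=0.100, I=0.204, R=0.696

largest component: R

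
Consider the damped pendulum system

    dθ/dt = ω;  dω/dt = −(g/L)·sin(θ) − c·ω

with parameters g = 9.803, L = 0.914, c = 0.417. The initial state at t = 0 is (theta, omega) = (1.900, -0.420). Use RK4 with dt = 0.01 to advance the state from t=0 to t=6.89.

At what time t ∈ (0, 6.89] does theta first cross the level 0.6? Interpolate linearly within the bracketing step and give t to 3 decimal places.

t = 0.481

t=0.000: state=(1.900, -0.420)
step 1 (dt=0.01): k1=(-0.420, -9.974), k2=(-0.470, -9.961), k3=(-0.470, -9.962), k4=(-0.520, -9.949); state += dt/6·(k1+2k2+2k3+k4)
t=0.010: state=(1.895, -0.520)
t=0.020: state=(1.890, -0.619)
t=0.030: state=(1.883, -0.718)
continuing one RK4 step at a time; state shown every 25 steps (Δt=0.25):
t=0.250: state=(1.487, -2.869)
t=0.480: state=(0.604, -4.606)
next step: t=0.490: state=(0.558, -4.645) — theta has crossed 0.6
linear interpolation between t=0.480 (0.60425) and t=0.490 (0.55799) → t≈0.481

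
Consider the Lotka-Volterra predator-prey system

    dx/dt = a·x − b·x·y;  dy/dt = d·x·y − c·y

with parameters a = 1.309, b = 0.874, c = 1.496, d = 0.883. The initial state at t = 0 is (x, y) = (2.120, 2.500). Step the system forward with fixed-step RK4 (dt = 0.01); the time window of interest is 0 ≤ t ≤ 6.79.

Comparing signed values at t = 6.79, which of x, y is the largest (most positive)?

largest component: x

t=0.000: state=(2.120, 2.500)
step 1 (dt=0.01): k1=(-1.857, 0.940), k2=(-1.858, 0.921), k3=(-1.857, 0.921), k4=(-1.858, 0.902); state += dt/6·(k1+2k2+2k3+k4)
t=0.010: state=(2.101, 2.509)
t=0.020: state=(2.083, 2.518)
t=0.030: state=(2.064, 2.526)
continuing one RK4 step at a time; state shown every 25 steps (Δt=0.25):
t=0.250: state=(1.675, 2.612)
t=0.500: state=(1.325, 2.497)
t=0.750: state=(1.094, 2.239)
t=1.000: state=(0.962, 1.929)
t=1.250: state=(0.905, 1.629)
t=1.500: state=(0.906, 1.367)
t=1.750: state=(0.955, 1.154)
t=2.000: state=(1.049, 0.990)
t=2.250: state=(1.188, 0.871)
t=2.500: state=(1.375, 0.794)
t=2.750: state=(1.611, 0.759)
t=3.000: state=(1.893, 0.768)
t=3.250: state=(2.207, 0.831)
t=3.500: state=(2.520, 0.963)
t=3.750: state=(2.768, 1.190)
t=4.000: state=(2.859, 1.530)
t=4.250: state=(2.712, 1.956)
t=4.500: state=(2.344, 2.358)
t=4.750: state=(1.886, 2.588)
t=5.000: state=(1.482, 2.577)
t=5.250: state=(1.193, 2.377)
t=5.500: state=(1.016, 2.083)
t=5.750: state=(0.925, 1.773)
t=6.000: state=(0.899, 1.490)
t=6.250: state=(0.925, 1.253)
t=6.500: state=(0.997, 1.065)
t=6.750: state=(1.114, 0.924)
t=6.790: state=(1.137, 0.905)
compare at T: x=1.137, y=0.905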